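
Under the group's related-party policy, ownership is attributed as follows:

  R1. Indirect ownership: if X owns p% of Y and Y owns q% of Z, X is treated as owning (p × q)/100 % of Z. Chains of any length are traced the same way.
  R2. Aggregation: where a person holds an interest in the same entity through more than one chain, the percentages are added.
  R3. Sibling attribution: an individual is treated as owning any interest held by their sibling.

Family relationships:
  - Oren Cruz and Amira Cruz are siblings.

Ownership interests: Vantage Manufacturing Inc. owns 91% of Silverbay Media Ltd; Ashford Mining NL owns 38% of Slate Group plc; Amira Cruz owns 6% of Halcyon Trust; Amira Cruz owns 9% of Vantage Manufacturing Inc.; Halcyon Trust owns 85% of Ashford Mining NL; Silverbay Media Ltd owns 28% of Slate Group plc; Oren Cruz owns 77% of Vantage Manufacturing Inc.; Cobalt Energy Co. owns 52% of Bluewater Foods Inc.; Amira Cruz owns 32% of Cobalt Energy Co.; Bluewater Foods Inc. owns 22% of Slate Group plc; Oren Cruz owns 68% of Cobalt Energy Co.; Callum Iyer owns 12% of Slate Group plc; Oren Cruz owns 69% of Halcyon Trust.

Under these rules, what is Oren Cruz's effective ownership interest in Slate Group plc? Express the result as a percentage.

57.5778%

By sibling attribution (R3), Oren Cruz is treated as also owning Amira Cruz's interest in Vantage Manufacturing Inc, giving 77% + 9% = 86%.
By sibling attribution (R3), Oren Cruz is treated as also owning Amira Cruz's interest in Halcyon Trust, giving 69% + 6% = 75%.
By sibling attribution (R3), Oren Cruz is treated as also owning Amira Cruz's interest in Cobalt Energy Co, giving 68% + 32% = 100%.
Chain via Vantage Manufacturing Inc. → Silverbay Media Ltd (R1): 86% × 91% × 28% = 21.9128% of Slate Group plc.
Chain via Halcyon Trust → Ashford Mining NL (R1): 75% × 85% × 38% = 24.225% of Slate Group plc.
Chain via Cobalt Energy Co. → Bluewater Foods Inc. (R1): 100% × 52% × 22% = 11.44% of Slate Group plc.
Aggregating (R2): 21.9128% + 24.225% + 11.44% = 57.5778%.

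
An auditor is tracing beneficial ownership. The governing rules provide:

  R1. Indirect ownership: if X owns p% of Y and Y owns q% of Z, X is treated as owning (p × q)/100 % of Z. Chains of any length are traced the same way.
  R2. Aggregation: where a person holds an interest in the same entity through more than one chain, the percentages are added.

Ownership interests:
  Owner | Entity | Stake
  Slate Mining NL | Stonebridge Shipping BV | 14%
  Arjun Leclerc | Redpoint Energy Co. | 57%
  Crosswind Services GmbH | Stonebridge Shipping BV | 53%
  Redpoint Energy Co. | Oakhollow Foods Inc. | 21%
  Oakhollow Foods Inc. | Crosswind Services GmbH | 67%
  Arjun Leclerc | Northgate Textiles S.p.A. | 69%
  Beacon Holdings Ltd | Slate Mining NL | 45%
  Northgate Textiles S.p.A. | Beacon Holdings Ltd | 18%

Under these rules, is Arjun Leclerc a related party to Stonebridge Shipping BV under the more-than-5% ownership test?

Chain via Redpoint Energy Co. → Oakhollow Foods Inc. → Crosswind Services GmbH (R1): 57% × 21% × 67% × 53% = 4.250547% of Stonebridge Shipping BV.
Chain via Northgate Textiles S.p.A. → Beacon Holdings Ltd → Slate Mining NL (R1): 69% × 18% × 45% × 14% = 0.78246% of Stonebridge Shipping BV.
Aggregating (R2): 4.250547% + 0.78246% = 5.033007%.
5.033007% exceeds the 5% threshold, so Arjun is a related party to Stonebridge Shipping BV.

Yes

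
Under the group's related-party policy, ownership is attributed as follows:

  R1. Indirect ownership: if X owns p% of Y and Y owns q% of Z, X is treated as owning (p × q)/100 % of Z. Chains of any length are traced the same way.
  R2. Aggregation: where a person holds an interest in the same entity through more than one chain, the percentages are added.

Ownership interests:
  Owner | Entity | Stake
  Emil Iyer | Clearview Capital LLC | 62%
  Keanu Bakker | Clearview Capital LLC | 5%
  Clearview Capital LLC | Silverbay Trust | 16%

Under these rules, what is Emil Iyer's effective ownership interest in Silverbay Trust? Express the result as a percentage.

9.92%

Chain via Clearview Capital LLC (R1): 62% × 16% = 9.92% of Silverbay Trust.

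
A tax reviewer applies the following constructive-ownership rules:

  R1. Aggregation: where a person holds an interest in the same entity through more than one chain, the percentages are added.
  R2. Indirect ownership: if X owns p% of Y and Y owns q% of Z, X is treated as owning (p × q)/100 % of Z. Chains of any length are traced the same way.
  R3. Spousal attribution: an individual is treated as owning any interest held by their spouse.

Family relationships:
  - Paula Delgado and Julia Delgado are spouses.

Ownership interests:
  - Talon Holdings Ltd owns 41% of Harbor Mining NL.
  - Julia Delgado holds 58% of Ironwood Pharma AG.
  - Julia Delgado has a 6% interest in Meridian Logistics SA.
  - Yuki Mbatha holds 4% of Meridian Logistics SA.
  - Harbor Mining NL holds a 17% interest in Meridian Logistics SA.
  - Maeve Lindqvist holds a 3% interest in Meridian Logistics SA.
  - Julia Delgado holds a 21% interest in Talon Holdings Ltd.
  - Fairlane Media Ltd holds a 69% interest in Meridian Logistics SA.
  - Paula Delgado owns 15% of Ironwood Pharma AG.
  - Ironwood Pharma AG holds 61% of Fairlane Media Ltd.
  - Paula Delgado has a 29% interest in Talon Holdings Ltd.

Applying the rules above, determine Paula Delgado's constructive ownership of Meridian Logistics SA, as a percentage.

By spousal attribution (R3), Paula Delgado is treated as also owning Julia Delgado's interest in Talon Holdings Ltd, giving 29% + 21% = 50%.
By spousal attribution (R3), Paula Delgado is treated as also owning Julia Delgado's interest in Ironwood Pharma AG, giving 15% + 58% = 73%.
By spousal attribution (R3), Paula Delgado is treated as owning Julia Delgado's 6% interest in Meridian Logistics SA.
Chain via Talon Holdings Ltd → Harbor Mining NL (R2): 50% × 41% × 17% = 3.485% of Meridian Logistics SA.
Chain via Ironwood Pharma AG → Fairlane Media Ltd (R2): 73% × 61% × 69% = 30.7257% of Meridian Logistics SA.
Direct interest in Meridian Logistics SA: 6%.
Aggregating (R1): 3.485% + 30.7257% + 6% = 40.2107%.

40.2107%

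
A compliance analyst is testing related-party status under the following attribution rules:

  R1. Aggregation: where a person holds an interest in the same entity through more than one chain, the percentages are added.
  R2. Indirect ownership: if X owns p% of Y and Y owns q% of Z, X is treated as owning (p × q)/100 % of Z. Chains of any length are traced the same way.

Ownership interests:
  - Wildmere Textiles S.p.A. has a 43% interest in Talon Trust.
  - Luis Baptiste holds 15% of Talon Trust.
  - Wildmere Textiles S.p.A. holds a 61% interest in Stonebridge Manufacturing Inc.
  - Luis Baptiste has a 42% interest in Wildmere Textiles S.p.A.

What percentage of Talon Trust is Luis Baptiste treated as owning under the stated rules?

33.06%

Chain via Wildmere Textiles S.p.A. (R2): 42% × 43% = 18.06% of Talon Trust.
Direct interest in Talon Trust: 15%.
Aggregating (R1): 18.06% + 15% = 33.06%.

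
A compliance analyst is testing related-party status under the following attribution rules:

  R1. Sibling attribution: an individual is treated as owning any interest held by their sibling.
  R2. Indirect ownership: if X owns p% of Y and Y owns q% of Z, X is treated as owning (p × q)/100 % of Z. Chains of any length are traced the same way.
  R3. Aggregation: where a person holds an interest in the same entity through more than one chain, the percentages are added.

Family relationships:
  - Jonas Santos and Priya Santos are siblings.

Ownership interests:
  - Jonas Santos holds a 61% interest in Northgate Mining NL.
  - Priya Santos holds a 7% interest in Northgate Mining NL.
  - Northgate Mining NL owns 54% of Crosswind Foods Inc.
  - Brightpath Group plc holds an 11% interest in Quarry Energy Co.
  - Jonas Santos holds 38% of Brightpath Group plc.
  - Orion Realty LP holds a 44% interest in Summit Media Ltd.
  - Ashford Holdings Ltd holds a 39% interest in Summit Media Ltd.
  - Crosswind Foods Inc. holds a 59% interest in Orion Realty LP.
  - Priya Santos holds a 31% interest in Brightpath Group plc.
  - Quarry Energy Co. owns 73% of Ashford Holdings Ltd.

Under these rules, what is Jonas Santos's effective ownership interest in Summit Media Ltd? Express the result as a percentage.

By sibling attribution (R1), Jonas Santos is treated as also owning Priya Santos's interest in Brightpath Group plc, giving 38% + 31% = 69%.
By sibling attribution (R1), Jonas Santos is treated as also owning Priya Santos's interest in Northgate Mining NL, giving 61% + 7% = 68%.
Chain via Brightpath Group plc → Quarry Energy Co. → Ashford Holdings Ltd (R2): 69% × 11% × 73% × 39% = 2.160873% of Summit Media Ltd.
Chain via Northgate Mining NL → Crosswind Foods Inc. → Orion Realty LP (R2): 68% × 54% × 59% × 44% = 9.532512% of Summit Media Ltd.
Aggregating (R3): 2.160873% + 9.532512% = 11.693385%.

11.693385%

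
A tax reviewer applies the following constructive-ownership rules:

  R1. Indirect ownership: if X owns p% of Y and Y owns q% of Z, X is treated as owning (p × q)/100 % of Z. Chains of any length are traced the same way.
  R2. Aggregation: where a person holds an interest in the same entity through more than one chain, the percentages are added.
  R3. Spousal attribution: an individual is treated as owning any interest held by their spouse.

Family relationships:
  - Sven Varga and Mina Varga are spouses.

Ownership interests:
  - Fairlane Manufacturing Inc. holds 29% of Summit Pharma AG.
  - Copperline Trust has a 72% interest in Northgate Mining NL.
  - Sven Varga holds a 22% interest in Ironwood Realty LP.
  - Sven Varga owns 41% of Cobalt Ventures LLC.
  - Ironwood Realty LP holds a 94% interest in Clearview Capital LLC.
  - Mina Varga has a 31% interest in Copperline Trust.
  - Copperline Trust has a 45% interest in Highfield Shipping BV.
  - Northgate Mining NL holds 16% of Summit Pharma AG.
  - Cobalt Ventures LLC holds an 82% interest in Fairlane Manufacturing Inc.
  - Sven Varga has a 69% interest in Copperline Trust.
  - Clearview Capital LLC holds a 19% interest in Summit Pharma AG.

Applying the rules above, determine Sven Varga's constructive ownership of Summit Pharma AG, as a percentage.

By spousal attribution (R3), Sven Varga is treated as also owning Mina Varga's interest in Copperline Trust, giving 69% + 31% = 100%.
Chain via Ironwood Realty LP → Clearview Capital LLC (R1): 22% × 94% × 19% = 3.9292% of Summit Pharma AG.
Chain via Copperline Trust → Northgate Mining NL (R1): 100% × 72% × 16% = 11.52% of Summit Pharma AG.
Chain via Cobalt Ventures LLC → Fairlane Manufacturing Inc. (R1): 41% × 82% × 29% = 9.7498% of Summit Pharma AG.
Aggregating (R2): 3.9292% + 11.52% + 9.7498% = 25.199%.

25.199%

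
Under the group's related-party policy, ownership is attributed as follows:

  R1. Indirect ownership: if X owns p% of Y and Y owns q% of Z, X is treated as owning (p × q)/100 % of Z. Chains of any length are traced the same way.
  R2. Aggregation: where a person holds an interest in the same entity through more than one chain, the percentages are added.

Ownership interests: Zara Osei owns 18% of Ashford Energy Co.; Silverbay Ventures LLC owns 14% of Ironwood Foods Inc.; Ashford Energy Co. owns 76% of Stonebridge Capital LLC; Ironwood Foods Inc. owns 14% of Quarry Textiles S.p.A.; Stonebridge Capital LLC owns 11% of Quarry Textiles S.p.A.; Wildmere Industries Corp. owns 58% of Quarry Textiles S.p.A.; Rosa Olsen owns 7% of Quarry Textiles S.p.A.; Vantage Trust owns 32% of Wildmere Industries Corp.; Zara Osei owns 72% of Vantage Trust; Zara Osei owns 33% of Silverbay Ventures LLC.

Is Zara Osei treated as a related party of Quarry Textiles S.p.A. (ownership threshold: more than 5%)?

Yes

Chain via Silverbay Ventures LLC → Ironwood Foods Inc. (R1): 33% × 14% × 14% = 0.6468% of Quarry Textiles S.p.A.
Chain via Ashford Energy Co. → Stonebridge Capital LLC (R1): 18% × 76% × 11% = 1.5048% of Quarry Textiles S.p.A.
Chain via Vantage Trust → Wildmere Industries Corp. (R1): 72% × 32% × 58% = 13.3632% of Quarry Textiles S.p.A.
Aggregating (R2): 0.6468% + 1.5048% + 13.3632% = 15.5148%.
15.5148% exceeds the 5% threshold, so Zara is a related party to Quarry Textiles S.p.A.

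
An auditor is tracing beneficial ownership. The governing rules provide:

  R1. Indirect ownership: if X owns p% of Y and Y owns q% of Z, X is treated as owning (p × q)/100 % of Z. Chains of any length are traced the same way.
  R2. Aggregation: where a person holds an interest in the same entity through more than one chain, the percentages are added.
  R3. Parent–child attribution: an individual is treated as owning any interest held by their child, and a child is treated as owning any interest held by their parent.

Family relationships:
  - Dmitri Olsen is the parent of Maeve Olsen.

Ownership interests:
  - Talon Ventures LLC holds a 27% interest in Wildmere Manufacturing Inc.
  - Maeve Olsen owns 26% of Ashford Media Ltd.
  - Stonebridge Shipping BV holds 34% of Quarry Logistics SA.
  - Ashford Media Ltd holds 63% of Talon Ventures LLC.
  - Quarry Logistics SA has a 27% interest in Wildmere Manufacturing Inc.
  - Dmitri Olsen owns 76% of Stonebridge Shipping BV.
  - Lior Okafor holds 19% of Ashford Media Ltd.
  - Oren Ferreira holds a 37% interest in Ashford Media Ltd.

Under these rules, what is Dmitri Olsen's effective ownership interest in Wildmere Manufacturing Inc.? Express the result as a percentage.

By parent–child attribution (R3), Dmitri Olsen is treated as owning Maeve Olsen's 26% interest in Ashford Media Ltd.
Chain via Stonebridge Shipping BV → Quarry Logistics SA (R1): 76% × 34% × 27% = 6.9768% of Wildmere Manufacturing Inc.
Chain via Ashford Media Ltd → Talon Ventures LLC (R1): 26% × 63% × 27% = 4.4226% of Wildmere Manufacturing Inc.
Aggregating (R2): 6.9768% + 4.4226% = 11.3994%.

11.3994%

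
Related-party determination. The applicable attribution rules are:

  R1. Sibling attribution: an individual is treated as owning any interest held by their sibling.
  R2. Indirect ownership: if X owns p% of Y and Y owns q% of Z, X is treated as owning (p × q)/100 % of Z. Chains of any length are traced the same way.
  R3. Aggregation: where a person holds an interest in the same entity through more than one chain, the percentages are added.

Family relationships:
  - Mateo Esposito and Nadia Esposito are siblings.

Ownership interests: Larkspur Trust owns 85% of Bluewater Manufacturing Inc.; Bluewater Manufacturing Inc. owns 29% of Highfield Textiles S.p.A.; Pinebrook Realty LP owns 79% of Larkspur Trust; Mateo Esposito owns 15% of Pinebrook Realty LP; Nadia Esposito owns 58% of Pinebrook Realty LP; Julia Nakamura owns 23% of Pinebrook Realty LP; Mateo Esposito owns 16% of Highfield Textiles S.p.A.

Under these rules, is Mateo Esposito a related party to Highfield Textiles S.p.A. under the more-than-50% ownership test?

No

By sibling attribution (R1), Mateo Esposito is treated as also owning Nadia Esposito's interest in Pinebrook Realty LP, giving 15% + 58% = 73%.
Chain via Pinebrook Realty LP → Larkspur Trust → Bluewater Manufacturing Inc. (R2): 73% × 79% × 85% × 29% = 14.215655% of Highfield Textiles S.p.A.
Direct interest in Highfield Textiles S.p.A: 16%.
Aggregating (R3): 14.215655% + 16% = 30.215655%.
30.215655% does not exceed the 50% threshold, so Mateo is not a related party to Highfield Textiles S.p.A.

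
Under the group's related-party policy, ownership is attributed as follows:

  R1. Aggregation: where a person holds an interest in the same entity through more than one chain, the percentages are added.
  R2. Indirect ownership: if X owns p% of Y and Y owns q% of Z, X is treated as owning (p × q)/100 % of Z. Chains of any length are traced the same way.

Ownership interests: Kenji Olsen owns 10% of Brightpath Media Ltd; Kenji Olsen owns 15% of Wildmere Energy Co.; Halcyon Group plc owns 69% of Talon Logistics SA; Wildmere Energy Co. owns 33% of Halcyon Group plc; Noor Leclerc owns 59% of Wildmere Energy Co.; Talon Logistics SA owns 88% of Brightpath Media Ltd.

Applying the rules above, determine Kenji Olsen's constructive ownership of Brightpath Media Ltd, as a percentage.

Chain via Wildmere Energy Co. → Halcyon Group plc → Talon Logistics SA (R2): 15% × 33% × 69% × 88% = 3.00564% of Brightpath Media Ltd.
Direct interest in Brightpath Media Ltd: 10%.
Aggregating (R1): 3.00564% + 10% = 13.00564%.

13.00564%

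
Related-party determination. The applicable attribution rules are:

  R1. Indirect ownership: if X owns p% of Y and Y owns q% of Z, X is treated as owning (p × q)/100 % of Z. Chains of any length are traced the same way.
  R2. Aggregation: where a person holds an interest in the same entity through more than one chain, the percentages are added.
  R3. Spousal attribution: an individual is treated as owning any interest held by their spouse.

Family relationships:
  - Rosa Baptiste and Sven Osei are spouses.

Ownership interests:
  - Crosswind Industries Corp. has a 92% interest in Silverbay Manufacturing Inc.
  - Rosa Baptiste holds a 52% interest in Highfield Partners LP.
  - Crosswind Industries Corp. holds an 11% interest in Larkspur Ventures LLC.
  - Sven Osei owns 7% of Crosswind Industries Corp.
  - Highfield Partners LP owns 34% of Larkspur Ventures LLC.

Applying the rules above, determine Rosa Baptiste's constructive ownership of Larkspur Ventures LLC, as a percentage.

18.45%

By spousal attribution (R3), Rosa Baptiste is treated as owning Sven Osei's 7% interest in Crosswind Industries Corp.
Chain via Highfield Partners LP (R1): 52% × 34% = 17.68% of Larkspur Ventures LLC.
Chain via Crosswind Industries Corp. (R1): 7% × 11% = 0.77% of Larkspur Ventures LLC.
Aggregating (R2): 17.68% + 0.77% = 18.45%.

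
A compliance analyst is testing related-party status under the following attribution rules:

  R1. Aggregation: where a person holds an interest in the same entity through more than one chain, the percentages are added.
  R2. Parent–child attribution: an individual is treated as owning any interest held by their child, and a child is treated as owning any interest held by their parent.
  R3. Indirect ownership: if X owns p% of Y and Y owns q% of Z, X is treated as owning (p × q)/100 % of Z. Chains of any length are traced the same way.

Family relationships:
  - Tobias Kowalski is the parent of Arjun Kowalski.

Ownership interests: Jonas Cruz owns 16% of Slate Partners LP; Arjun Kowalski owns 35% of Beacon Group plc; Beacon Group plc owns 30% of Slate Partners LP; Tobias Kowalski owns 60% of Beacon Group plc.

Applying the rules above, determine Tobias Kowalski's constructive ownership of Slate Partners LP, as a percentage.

28.5%

By parent–child attribution (R2), Tobias Kowalski is treated as also owning Arjun Kowalski's interest in Beacon Group plc, giving 60% + 35% = 95%.
Chain via Beacon Group plc (R3): 95% × 30% = 28.5% of Slate Partners LP.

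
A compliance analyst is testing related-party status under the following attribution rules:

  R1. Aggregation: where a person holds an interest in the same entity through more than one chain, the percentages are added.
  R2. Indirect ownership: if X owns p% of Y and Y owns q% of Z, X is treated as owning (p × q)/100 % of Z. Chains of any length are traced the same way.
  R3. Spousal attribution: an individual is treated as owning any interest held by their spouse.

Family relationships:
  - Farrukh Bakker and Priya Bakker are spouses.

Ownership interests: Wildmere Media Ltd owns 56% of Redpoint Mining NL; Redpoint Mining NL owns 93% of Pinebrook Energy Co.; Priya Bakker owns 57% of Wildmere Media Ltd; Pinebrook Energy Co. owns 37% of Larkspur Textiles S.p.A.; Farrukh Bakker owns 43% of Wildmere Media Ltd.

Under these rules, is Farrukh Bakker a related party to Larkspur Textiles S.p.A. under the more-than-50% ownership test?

No

By spousal attribution (R3), Farrukh Bakker is treated as also owning Priya Bakker's interest in Wildmere Media Ltd, giving 43% + 57% = 100%.
Chain via Wildmere Media Ltd → Redpoint Mining NL → Pinebrook Energy Co. (R2): 100% × 56% × 93% × 37% = 19.2696% of Larkspur Textiles S.p.A.
19.2696% does not exceed the 50% threshold, so Farrukh is not a related party to Larkspur Textiles S.p.A.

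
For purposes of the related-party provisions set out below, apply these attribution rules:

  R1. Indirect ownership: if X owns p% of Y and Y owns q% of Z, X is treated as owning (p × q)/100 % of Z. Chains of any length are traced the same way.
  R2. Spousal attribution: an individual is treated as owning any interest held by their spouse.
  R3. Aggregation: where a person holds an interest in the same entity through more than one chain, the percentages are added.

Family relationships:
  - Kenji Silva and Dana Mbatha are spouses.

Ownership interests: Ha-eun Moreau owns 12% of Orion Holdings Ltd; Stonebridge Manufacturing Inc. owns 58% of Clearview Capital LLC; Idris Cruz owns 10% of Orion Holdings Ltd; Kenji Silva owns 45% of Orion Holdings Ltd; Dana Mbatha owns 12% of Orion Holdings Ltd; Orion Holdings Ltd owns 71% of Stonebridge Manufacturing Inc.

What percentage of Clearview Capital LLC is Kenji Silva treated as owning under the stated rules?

23.4726%

By spousal attribution (R2), Kenji Silva is treated as also owning Dana Mbatha's interest in Orion Holdings Ltd, giving 45% + 12% = 57%.
Chain via Orion Holdings Ltd → Stonebridge Manufacturing Inc. (R1): 57% × 71% × 58% = 23.4726% of Clearview Capital LLC.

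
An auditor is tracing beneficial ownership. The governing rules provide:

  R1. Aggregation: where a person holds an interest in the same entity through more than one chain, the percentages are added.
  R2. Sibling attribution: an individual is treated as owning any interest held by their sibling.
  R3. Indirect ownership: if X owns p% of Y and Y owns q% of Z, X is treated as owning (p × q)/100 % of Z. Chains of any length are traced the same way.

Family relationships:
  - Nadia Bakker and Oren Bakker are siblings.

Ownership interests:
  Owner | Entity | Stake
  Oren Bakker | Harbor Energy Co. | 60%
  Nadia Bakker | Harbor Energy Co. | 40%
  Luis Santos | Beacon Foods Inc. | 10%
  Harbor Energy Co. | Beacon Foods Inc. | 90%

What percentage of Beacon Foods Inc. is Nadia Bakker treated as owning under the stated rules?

90%

By sibling attribution (R2), Nadia Bakker is treated as also owning Oren Bakker's interest in Harbor Energy Co, giving 40% + 60% = 100%.
Chain via Harbor Energy Co. (R3): 100% × 90% = 90% of Beacon Foods Inc.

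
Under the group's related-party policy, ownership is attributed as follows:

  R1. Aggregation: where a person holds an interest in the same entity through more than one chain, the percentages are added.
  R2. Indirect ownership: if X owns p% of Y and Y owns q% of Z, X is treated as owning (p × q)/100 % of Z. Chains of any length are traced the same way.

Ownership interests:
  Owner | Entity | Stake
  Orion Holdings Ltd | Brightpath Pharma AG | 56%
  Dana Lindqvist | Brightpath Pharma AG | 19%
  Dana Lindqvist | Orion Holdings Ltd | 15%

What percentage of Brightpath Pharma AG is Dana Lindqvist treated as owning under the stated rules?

27.4%

Chain via Orion Holdings Ltd (R2): 15% × 56% = 8.4% of Brightpath Pharma AG.
Direct interest in Brightpath Pharma AG: 19%.
Aggregating (R1): 8.4% + 19% = 27.4%.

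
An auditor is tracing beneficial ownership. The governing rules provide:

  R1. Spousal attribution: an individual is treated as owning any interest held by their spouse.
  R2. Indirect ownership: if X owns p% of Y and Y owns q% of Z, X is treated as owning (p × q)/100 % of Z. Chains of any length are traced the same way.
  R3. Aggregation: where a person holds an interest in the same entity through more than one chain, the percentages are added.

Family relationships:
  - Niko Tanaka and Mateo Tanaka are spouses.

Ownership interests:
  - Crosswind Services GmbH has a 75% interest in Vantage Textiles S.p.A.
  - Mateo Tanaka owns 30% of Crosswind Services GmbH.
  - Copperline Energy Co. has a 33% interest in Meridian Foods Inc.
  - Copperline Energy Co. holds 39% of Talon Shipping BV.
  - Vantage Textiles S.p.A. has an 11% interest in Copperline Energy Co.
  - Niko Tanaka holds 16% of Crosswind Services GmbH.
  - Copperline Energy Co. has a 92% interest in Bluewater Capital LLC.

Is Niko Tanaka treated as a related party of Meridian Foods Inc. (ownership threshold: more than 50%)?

By spousal attribution (R1), Niko Tanaka is treated as also owning Mateo Tanaka's interest in Crosswind Services GmbH, giving 16% + 30% = 46%.
Chain via Crosswind Services GmbH → Vantage Textiles S.p.A. → Copperline Energy Co. (R2): 46% × 75% × 11% × 33% = 1.25235% of Meridian Foods Inc.
1.25235% does not exceed the 50% threshold, so Niko is not a related party to Meridian Foods Inc.

No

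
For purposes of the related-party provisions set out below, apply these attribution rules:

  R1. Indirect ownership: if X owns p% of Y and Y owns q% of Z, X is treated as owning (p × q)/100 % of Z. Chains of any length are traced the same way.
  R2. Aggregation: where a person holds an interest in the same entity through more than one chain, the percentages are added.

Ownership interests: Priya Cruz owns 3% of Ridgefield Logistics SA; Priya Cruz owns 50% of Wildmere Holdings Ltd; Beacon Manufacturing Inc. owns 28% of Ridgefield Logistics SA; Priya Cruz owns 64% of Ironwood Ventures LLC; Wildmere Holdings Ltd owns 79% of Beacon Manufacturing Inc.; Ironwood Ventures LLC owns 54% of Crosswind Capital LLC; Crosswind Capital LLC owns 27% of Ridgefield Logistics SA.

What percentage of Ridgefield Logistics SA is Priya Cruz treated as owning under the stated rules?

Chain via Ironwood Ventures LLC → Crosswind Capital LLC (R1): 64% × 54% × 27% = 9.3312% of Ridgefield Logistics SA.
Chain via Wildmere Holdings Ltd → Beacon Manufacturing Inc. (R1): 50% × 79% × 28% = 11.06% of Ridgefield Logistics SA.
Direct interest in Ridgefield Logistics SA: 3%.
Aggregating (R2): 9.3312% + 11.06% + 3% = 23.3912%.

23.3912%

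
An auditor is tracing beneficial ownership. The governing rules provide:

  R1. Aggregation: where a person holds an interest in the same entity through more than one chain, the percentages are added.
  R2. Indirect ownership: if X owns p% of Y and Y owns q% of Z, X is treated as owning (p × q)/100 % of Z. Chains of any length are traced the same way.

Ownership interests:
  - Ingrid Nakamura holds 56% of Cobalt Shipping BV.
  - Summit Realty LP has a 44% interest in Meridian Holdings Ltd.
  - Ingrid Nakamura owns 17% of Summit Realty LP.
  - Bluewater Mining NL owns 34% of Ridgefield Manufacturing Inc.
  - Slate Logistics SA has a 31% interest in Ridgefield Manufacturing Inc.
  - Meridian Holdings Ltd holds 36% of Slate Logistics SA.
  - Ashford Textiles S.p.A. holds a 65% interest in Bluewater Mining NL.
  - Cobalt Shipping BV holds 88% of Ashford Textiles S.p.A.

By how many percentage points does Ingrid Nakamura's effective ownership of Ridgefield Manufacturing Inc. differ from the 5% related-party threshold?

Chain via Cobalt Shipping BV → Ashford Textiles S.p.A. → Bluewater Mining NL (R2): 56% × 88% × 65% × 34% = 10.89088% of Ridgefield Manufacturing Inc.
Chain via Summit Realty LP → Meridian Holdings Ltd → Slate Logistics SA (R2): 17% × 44% × 36% × 31% = 0.834768% of Ridgefield Manufacturing Inc.
Aggregating (R1): 10.89088% + 0.834768% = 11.725648%.
11.725648% exceeds the 5% threshold by 6.725648 percentage points.

6.725648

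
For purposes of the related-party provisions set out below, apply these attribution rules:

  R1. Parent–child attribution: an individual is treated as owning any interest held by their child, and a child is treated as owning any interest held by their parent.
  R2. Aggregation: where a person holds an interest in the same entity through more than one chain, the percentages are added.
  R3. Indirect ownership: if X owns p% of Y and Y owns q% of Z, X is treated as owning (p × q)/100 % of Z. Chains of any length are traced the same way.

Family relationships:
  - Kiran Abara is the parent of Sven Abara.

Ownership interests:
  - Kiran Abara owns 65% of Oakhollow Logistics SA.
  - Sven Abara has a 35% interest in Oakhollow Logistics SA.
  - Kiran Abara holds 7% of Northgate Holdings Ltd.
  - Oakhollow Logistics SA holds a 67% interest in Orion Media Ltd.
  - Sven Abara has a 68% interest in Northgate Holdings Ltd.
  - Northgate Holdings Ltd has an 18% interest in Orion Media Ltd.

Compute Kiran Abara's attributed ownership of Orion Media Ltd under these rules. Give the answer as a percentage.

80.5%

By parent–child attribution (R1), Kiran Abara is treated as also owning Sven Abara's interest in Oakhollow Logistics SA, giving 65% + 35% = 100%.
By parent–child attribution (R1), Kiran Abara is treated as also owning Sven Abara's interest in Northgate Holdings Ltd, giving 7% + 68% = 75%.
Chain via Oakhollow Logistics SA (R3): 100% × 67% = 67% of Orion Media Ltd.
Chain via Northgate Holdings Ltd (R3): 75% × 18% = 13.5% of Orion Media Ltd.
Aggregating (R2): 67% + 13.5% = 80.5%.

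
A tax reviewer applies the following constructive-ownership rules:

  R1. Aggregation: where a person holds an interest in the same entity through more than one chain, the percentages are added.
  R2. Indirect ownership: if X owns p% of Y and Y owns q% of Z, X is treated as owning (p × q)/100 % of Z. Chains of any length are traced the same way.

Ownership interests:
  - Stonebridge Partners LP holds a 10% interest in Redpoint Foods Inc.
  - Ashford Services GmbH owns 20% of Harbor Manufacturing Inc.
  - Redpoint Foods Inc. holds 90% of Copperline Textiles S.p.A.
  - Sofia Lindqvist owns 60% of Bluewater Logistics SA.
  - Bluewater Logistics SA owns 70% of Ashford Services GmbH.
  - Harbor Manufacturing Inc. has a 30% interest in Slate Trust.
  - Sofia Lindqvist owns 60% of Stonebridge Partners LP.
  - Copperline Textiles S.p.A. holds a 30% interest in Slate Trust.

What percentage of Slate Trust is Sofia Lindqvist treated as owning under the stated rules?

4.14%

Chain via Bluewater Logistics SA → Ashford Services GmbH → Harbor Manufacturing Inc. (R2): 60% × 70% × 20% × 30% = 2.52% of Slate Trust.
Chain via Stonebridge Partners LP → Redpoint Foods Inc. → Copperline Textiles S.p.A. (R2): 60% × 10% × 90% × 30% = 1.62% of Slate Trust.
Aggregating (R1): 2.52% + 1.62% = 4.14%.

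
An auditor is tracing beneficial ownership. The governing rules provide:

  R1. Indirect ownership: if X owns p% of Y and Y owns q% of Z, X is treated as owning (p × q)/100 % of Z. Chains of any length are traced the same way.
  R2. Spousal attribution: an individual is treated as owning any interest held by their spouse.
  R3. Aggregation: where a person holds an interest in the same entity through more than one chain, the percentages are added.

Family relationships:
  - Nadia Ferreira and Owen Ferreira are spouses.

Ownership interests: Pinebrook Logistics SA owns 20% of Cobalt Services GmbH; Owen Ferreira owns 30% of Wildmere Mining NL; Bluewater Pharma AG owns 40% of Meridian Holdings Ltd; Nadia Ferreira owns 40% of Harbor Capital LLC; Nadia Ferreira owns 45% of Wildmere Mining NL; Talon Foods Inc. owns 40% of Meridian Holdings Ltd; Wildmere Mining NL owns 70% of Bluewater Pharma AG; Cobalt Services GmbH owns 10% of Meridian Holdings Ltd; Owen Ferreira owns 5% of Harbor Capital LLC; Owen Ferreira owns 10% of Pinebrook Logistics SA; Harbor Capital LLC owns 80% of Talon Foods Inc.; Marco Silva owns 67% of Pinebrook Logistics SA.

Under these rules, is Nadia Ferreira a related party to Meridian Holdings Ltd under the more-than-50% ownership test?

No

By spousal attribution (R2), Nadia Ferreira is treated as also owning Owen Ferreira's interest in Wildmere Mining NL, giving 45% + 30% = 75%.
By spousal attribution (R2), Nadia Ferreira is treated as also owning Owen Ferreira's interest in Harbor Capital LLC, giving 40% + 5% = 45%.
By spousal attribution (R2), Nadia Ferreira is treated as owning Owen Ferreira's 10% interest in Pinebrook Logistics SA.
Chain via Wildmere Mining NL → Bluewater Pharma AG (R1): 75% × 70% × 40% = 21% of Meridian Holdings Ltd.
Chain via Harbor Capital LLC → Talon Foods Inc. (R1): 45% × 80% × 40% = 14.4% of Meridian Holdings Ltd.
Chain via Pinebrook Logistics SA → Cobalt Services GmbH (R1): 10% × 20% × 10% = 0.2% of Meridian Holdings Ltd.
Aggregating (R3): 21% + 14.4% + 0.2% = 35.6%.
35.6% does not exceed the 50% threshold, so Nadia is not a related party to Meridian Holdings Ltd.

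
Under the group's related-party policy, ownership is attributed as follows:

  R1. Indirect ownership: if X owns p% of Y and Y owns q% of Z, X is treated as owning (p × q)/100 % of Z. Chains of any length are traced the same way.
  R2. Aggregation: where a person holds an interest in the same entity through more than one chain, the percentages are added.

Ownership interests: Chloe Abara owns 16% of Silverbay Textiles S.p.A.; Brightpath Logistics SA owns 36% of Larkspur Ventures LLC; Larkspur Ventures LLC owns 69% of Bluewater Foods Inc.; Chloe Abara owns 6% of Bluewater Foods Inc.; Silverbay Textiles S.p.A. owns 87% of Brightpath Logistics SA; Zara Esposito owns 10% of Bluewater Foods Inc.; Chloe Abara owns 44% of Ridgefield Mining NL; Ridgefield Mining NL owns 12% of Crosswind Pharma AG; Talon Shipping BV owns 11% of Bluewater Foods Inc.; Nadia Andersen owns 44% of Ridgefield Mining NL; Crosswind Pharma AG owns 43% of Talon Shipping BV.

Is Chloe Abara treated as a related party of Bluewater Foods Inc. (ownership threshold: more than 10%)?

No

Chain via Ridgefield Mining NL → Crosswind Pharma AG → Talon Shipping BV (R1): 44% × 12% × 43% × 11% = 0.249744% of Bluewater Foods Inc.
Chain via Silverbay Textiles S.p.A. → Brightpath Logistics SA → Larkspur Ventures LLC (R1): 16% × 87% × 36% × 69% = 3.457728% of Bluewater Foods Inc.
Direct interest in Bluewater Foods Inc: 6%.
Aggregating (R2): 0.249744% + 3.457728% + 6% = 9.707472%.
9.707472% does not exceed the 10% threshold, so Chloe is not a related party to Bluewater Foods Inc.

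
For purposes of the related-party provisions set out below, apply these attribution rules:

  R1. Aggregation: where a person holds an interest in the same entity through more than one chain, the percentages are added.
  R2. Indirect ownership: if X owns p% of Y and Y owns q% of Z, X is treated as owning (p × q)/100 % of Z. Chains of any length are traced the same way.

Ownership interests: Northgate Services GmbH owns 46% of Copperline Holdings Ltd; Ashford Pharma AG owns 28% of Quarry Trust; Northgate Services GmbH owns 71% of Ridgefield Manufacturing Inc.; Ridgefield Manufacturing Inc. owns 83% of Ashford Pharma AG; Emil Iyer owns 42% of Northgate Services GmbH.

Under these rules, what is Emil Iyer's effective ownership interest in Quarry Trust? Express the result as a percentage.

6.930168%

Chain via Northgate Services GmbH → Ridgefield Manufacturing Inc. → Ashford Pharma AG (R2): 42% × 71% × 83% × 28% = 6.930168% of Quarry Trust.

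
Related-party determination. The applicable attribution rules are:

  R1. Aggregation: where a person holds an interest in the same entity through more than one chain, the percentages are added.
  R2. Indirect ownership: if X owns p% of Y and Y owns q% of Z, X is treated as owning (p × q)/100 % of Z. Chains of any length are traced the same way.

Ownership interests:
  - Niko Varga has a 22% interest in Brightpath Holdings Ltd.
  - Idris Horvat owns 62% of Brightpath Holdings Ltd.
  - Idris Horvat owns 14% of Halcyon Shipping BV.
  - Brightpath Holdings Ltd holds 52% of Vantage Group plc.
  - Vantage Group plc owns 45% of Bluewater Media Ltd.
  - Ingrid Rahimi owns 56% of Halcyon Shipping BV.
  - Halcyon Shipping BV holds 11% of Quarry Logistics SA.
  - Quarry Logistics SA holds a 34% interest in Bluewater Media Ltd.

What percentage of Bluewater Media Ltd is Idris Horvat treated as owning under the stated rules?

15.0316%

Chain via Halcyon Shipping BV → Quarry Logistics SA (R2): 14% × 11% × 34% = 0.5236% of Bluewater Media Ltd.
Chain via Brightpath Holdings Ltd → Vantage Group plc (R2): 62% × 52% × 45% = 14.508% of Bluewater Media Ltd.
Aggregating (R1): 0.5236% + 14.508% = 15.0316%.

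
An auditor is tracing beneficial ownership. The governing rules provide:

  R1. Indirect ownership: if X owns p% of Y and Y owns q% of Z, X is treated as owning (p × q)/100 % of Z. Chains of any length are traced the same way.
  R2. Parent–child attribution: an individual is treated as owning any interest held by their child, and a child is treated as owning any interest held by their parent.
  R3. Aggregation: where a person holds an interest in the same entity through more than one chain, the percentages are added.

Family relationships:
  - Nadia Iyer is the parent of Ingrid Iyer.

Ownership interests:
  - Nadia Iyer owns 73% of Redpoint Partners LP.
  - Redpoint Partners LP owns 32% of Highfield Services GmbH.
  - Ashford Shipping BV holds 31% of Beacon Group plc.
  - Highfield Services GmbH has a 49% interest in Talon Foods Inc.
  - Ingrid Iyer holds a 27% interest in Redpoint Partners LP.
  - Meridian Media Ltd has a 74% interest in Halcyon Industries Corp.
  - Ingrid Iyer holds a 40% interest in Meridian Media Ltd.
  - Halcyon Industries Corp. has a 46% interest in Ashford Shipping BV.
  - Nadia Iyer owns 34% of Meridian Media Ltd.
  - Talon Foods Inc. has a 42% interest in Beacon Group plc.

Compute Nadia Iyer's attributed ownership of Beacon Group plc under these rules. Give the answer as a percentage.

14.394376%

By parent–child attribution (R2), Nadia Iyer is treated as also owning Ingrid Iyer's interest in Redpoint Partners LP, giving 73% + 27% = 100%.
By parent–child attribution (R2), Nadia Iyer is treated as also owning Ingrid Iyer's interest in Meridian Media Ltd, giving 34% + 40% = 74%.
Chain via Redpoint Partners LP → Highfield Services GmbH → Talon Foods Inc. (R1): 100% × 32% × 49% × 42% = 6.5856% of Beacon Group plc.
Chain via Meridian Media Ltd → Halcyon Industries Corp. → Ashford Shipping BV (R1): 74% × 74% × 46% × 31% = 7.808776% of Beacon Group plc.
Aggregating (R3): 6.5856% + 7.808776% = 14.394376%.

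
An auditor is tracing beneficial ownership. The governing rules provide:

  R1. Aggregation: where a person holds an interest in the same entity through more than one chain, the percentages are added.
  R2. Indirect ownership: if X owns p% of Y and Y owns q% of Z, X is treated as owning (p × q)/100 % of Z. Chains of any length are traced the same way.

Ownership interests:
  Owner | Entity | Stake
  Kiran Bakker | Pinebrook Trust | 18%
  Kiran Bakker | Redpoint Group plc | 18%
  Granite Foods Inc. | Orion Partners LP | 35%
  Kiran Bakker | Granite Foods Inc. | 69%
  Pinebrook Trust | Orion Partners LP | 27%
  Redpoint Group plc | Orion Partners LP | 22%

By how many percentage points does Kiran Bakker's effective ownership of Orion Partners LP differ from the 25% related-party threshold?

Chain via Pinebrook Trust (R2): 18% × 27% = 4.86% of Orion Partners LP.
Chain via Granite Foods Inc. (R2): 69% × 35% = 24.15% of Orion Partners LP.
Chain via Redpoint Group plc (R2): 18% × 22% = 3.96% of Orion Partners LP.
Aggregating (R1): 4.86% + 24.15% + 3.96% = 32.97%.
32.97% exceeds the 25% threshold by 7.97 percentage points.

7.97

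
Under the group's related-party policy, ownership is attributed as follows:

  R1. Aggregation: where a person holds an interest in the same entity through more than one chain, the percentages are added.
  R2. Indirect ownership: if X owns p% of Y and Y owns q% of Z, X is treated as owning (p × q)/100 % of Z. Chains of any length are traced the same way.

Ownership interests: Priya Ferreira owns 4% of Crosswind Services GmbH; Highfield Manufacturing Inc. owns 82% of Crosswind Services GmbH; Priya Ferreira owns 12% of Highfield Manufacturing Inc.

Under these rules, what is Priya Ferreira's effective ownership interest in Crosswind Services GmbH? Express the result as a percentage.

Chain via Highfield Manufacturing Inc. (R2): 12% × 82% = 9.84% of Crosswind Services GmbH.
Direct interest in Crosswind Services GmbH: 4%.
Aggregating (R1): 9.84% + 4% = 13.84%.

13.84%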